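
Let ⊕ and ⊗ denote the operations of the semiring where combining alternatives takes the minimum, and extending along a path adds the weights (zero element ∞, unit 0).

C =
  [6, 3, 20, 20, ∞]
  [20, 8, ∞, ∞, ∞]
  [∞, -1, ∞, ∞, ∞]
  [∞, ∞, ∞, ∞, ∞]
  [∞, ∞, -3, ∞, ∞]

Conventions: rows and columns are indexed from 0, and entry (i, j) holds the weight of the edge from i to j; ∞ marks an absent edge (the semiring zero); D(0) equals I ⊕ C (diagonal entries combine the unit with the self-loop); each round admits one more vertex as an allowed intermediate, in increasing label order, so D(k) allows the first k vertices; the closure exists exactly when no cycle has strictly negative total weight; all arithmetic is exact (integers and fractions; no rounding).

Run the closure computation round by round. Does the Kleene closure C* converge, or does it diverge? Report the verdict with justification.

D(0):
  [0, 3, 20, 20, ∞]
  [20, 0, ∞, ∞, ∞]
  [∞, -1, 0, ∞, ∞]
  [∞, ∞, ∞, 0, ∞]
  [∞, ∞, -3, ∞, 0]
D(1):
  [0, 3, 20, 20, ∞]
  [20, 0, 40, 40, ∞]
  [∞, -1, 0, ∞, ∞]
  [∞, ∞, ∞, 0, ∞]
  [∞, ∞, -3, ∞, 0]
D(2):
  [0, 3, 20, 20, ∞]
  [20, 0, 40, 40, ∞]
  [19, -1, 0, 39, ∞]
  [∞, ∞, ∞, 0, ∞]
  [∞, ∞, -3, ∞, 0]
D(3):
  [0, 3, 20, 20, ∞]
  [20, 0, 40, 40, ∞]
  [19, -1, 0, 39, ∞]
  [∞, ∞, ∞, 0, ∞]
  [16, -4, -3, 36, 0]
D(4):
  [0, 3, 20, 20, ∞]
  [20, 0, 40, 40, ∞]
  [19, -1, 0, 39, ∞]
  [∞, ∞, ∞, 0, ∞]
  [16, -4, -3, 36, 0]
D(5):
  [0, 3, 20, 20, ∞]
  [20, 0, 40, 40, ∞]
  [19, -1, 0, 39, ∞]
  [∞, ∞, ∞, 0, ∞]
  [16, -4, -3, 36, 0]
Key observation: every diagonal entry stays at the unit through all rounds, so no improving cycle exists.
Answer: CONVERGES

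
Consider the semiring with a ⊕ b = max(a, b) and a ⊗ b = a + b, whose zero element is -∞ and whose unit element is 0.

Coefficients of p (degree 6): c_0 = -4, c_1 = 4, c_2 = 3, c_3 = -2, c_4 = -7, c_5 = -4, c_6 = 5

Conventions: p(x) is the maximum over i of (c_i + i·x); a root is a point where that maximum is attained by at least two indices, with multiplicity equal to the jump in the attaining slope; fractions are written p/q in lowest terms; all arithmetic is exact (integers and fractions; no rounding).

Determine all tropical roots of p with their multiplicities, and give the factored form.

hull edge (i=0, c=-4) to (i=1, c=4): slope 8, span 1
hull edge (i=1, c=4) to (i=6, c=5): slope 1/5, span 5
Factored form: p(x) = 5 ⊗ (x ⊕ (-8)) ⊗ (x ⊕ (-1/5)) ⊗ (x ⊕ (-1/5)) ⊗ (x ⊕ (-1/5)) ⊗ (x ⊕ (-1/5)) ⊗ (x ⊕ (-1/5))
Answer: roots = -8 (mult 1), -1/5 (mult 5)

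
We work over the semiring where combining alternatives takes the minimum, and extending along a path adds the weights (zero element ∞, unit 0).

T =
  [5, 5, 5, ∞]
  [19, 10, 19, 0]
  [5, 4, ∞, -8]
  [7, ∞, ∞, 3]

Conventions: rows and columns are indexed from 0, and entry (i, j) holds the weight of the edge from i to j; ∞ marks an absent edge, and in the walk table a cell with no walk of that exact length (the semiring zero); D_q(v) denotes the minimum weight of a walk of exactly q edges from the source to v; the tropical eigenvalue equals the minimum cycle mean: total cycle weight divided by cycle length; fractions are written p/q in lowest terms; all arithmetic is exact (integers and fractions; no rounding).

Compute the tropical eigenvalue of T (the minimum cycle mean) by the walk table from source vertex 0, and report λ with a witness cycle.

q=0: [0, ∞, ∞, ∞]
q=1: [5, 5, 5, ∞]
q=2: [10, 9, 10, -3]
q=3: [4, 14, 15, 0]
q=4: [7, 9, 9, 3]
Optimal cycle mean attained by: cycle 0->2->3->0, total 5 + (-8) + 7, length 3.
Answer: λ = 4/3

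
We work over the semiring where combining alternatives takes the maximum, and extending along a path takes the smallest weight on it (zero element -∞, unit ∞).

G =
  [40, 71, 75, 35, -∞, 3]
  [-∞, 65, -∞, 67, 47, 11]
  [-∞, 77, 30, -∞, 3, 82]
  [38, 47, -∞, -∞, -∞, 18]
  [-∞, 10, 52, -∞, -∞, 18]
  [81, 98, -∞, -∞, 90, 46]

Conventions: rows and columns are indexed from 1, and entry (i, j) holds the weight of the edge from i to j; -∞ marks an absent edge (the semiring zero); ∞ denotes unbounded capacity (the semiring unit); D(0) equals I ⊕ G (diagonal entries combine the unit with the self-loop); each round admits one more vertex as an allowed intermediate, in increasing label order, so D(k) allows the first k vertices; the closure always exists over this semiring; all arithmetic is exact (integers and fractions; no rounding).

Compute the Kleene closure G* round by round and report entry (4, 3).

D(0):
  [∞, 71, 75, 35, -∞, 3]
  [-∞, ∞, -∞, 67, 47, 11]
  [-∞, 77, ∞, -∞, 3, 82]
  [38, 47, -∞, ∞, -∞, 18]
  [-∞, 10, 52, -∞, ∞, 18]
  [81, 98, -∞, -∞, 90, ∞]
D(1):
  [∞, 71, 75, 35, -∞, 3]
  [-∞, ∞, -∞, 67, 47, 11]
  [-∞, 77, ∞, -∞, 3, 82]
  [38, 47, 38, ∞, -∞, 18]
  [-∞, 10, 52, -∞, ∞, 18]
  [81, 98, 75, 35, 90, ∞]
D(2):
  [∞, 71, 75, 67, 47, 11]
  [-∞, ∞, -∞, 67, 47, 11]
  [-∞, 77, ∞, 67, 47, 82]
  [38, 47, 38, ∞, 47, 18]
  [-∞, 10, 52, 10, ∞, 18]
  [81, 98, 75, 67, 90, ∞]
D(3):
  [∞, 75, 75, 67, 47, 75]
  [-∞, ∞, -∞, 67, 47, 11]
  [-∞, 77, ∞, 67, 47, 82]
  [38, 47, 38, ∞, 47, 38]
  [-∞, 52, 52, 52, ∞, 52]
  [81, 98, 75, 67, 90, ∞]
D(4):
  [∞, 75, 75, 67, 47, 75]
  [38, ∞, 38, 67, 47, 38]
  [38, 77, ∞, 67, 47, 82]
  [38, 47, 38, ∞, 47, 38]
  [38, 52, 52, 52, ∞, 52]
  [81, 98, 75, 67, 90, ∞]
D(5):
  [∞, 75, 75, 67, 47, 75]
  [38, ∞, 47, 67, 47, 47]
  [38, 77, ∞, 67, 47, 82]
  [38, 47, 47, ∞, 47, 47]
  [38, 52, 52, 52, ∞, 52]
  [81, 98, 75, 67, 90, ∞]
D(6):
  [∞, 75, 75, 67, 75, 75]
  [47, ∞, 47, 67, 47, 47]
  [81, 82, ∞, 67, 82, 82]
  [47, 47, 47, ∞, 47, 47]
  [52, 52, 52, 52, ∞, 52]
  [81, 98, 75, 67, 90, ∞]
Answer: G*[4][3] = 47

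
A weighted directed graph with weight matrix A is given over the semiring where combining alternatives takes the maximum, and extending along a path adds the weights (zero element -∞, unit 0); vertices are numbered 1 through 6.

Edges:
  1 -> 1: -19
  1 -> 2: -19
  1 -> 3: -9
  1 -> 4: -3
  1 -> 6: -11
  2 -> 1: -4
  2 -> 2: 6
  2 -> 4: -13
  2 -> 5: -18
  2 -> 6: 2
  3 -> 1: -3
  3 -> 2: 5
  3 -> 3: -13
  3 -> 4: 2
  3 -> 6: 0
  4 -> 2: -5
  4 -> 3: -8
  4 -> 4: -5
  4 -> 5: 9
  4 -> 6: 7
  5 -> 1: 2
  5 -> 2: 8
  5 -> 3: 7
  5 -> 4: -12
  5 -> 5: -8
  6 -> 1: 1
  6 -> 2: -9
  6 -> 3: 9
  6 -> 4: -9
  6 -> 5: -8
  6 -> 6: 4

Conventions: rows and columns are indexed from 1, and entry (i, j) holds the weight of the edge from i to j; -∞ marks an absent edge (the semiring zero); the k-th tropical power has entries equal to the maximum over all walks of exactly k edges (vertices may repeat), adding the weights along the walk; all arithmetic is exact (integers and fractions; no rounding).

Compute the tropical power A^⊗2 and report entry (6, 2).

A^⊗2:
  [-10, -4, -2, -7, 6, 4]
  [3, 12, 11, -7, -4, 8]
  [1, 11, 9, -3, 11, 9]
  [11, 17, 16, -2, 4, 11]
  [4, 14, -1, 9, -3, 10]
  [6, 14, 13, 11, 0, 9]
Key observation: the optimum is the walk 6->3->2, with weight 9 + 5 = 14.
Optimal value attained by: walk 6->3->2.
Answer: (A^⊗2)[6][2] = 14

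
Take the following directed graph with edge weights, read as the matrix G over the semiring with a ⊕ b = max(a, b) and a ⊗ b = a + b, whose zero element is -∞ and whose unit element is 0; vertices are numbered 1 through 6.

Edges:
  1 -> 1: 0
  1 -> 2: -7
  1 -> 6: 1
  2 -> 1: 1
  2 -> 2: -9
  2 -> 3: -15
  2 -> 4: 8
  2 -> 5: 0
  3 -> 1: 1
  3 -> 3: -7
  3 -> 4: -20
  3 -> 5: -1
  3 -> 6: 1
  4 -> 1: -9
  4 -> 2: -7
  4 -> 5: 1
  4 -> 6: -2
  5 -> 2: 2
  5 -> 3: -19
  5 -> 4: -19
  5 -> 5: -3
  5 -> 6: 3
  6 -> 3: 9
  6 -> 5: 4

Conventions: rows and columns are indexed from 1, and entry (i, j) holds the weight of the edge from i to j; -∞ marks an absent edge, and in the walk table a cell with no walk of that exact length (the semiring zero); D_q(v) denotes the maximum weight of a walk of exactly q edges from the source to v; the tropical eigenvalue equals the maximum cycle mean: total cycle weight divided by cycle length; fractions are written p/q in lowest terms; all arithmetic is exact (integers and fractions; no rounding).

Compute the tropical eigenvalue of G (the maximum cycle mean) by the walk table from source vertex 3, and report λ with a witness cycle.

q=0: [-∞, -∞, 0, -∞, -∞, -∞]
q=1: [1, -∞, -7, -20, -1, 1]
q=2: [1, 1, 10, -20, 5, 2]
q=3: [11, 7, 11, 9, 9, 11]
q=4: [12, 11, 20, 15, 15, 12]
q=5: [21, 17, 21, 19, 19, 21]
q=6: [22, 21, 30, 25, 25, 22]
Optimal cycle mean attained by: cycle 3->6->3, total 1 + 9, length 2.
Answer: λ = 5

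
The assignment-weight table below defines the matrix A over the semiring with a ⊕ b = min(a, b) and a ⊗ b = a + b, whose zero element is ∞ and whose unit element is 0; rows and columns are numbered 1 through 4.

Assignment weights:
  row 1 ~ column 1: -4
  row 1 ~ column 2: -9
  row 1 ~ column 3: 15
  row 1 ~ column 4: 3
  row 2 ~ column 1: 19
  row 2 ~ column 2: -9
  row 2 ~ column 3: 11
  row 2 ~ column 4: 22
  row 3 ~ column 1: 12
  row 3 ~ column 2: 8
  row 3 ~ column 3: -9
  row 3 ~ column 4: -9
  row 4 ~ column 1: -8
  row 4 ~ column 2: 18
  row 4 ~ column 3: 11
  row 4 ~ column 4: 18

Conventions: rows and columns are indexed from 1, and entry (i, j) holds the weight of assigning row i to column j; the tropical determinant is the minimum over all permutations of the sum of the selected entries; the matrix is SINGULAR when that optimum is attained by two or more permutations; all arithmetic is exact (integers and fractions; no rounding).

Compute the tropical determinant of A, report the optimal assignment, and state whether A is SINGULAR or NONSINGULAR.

σ = (1, 2, 3, 4): (-4) + (-9) + (-9) + 18 = -4
σ = (1, 2, 4, 3): (-4) + (-9) + (-9) + 11 = -11
σ = (1, 3, 2, 4): (-4) + 11 + 8 + 18 = 33
σ = (1, 3, 4, 2): (-4) + 11 + (-9) + 18 = 16
σ = (1, 4, 2, 3): (-4) + 22 + 8 + 11 = 37
σ = (1, 4, 3, 2): (-4) + 22 + (-9) + 18 = 27
σ = (2, 1, 3, 4): (-9) + 19 + (-9) + 18 = 19
σ = (2, 1, 4, 3): (-9) + 19 + (-9) + 11 = 12
σ = (2, 3, 1, 4): (-9) + 11 + 12 + 18 = 32
σ = (2, 3, 4, 1): (-9) + 11 + (-9) + (-8) = -15
σ = (2, 4, 1, 3): (-9) + 22 + 12 + 11 = 36
σ = (2, 4, 3, 1): (-9) + 22 + (-9) + (-8) = -4
σ = (3, 1, 2, 4): 15 + 19 + 8 + 18 = 60
σ = (3, 1, 4, 2): 15 + 19 + (-9) + 18 = 43
σ = (3, 2, 1, 4): 15 + (-9) + 12 + 18 = 36
σ = (3, 2, 4, 1): 15 + (-9) + (-9) + (-8) = -11
σ = (3, 4, 1, 2): 15 + 22 + 12 + 18 = 67
σ = (3, 4, 2, 1): 15 + 22 + 8 + (-8) = 37
σ = (4, 1, 2, 3): 3 + 19 + 8 + 11 = 41
σ = (4, 1, 3, 2): 3 + 19 + (-9) + 18 = 31
σ = (4, 2, 1, 3): 3 + (-9) + 12 + 11 = 17
σ = (4, 2, 3, 1): 3 + (-9) + (-9) + (-8) = -23
σ = (4, 3, 1, 2): 3 + 11 + 12 + 18 = 44
σ = (4, 3, 2, 1): 3 + 11 + 8 + (-8) = 14
Optimal value attained by: σ = (4, 2, 3, 1).
Answer: det⊕(A) = -23; verdict: NONSINGULAR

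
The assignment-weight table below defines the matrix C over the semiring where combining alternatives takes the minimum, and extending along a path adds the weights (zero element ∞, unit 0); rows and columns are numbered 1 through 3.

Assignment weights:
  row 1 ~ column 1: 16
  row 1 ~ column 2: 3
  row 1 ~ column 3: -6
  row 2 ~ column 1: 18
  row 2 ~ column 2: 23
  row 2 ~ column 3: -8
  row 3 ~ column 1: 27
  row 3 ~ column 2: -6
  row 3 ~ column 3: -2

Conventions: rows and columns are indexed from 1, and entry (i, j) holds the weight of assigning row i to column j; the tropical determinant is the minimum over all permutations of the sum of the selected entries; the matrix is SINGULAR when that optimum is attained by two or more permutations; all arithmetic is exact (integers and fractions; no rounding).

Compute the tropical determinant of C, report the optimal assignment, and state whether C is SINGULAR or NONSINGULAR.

σ = (1, 2, 3): 16 + 23 + (-2) = 37
σ = (1, 3, 2): 16 + (-8) + (-6) = 2
σ = (2, 1, 3): 3 + 18 + (-2) = 19
σ = (2, 3, 1): 3 + (-8) + 27 = 22
σ = (3, 1, 2): (-6) + 18 + (-6) = 6
σ = (3, 2, 1): (-6) + 23 + 27 = 44
Optimal value attained by: σ = (1, 3, 2).
Answer: det⊕(C) = 2; verdict: NONSINGULAR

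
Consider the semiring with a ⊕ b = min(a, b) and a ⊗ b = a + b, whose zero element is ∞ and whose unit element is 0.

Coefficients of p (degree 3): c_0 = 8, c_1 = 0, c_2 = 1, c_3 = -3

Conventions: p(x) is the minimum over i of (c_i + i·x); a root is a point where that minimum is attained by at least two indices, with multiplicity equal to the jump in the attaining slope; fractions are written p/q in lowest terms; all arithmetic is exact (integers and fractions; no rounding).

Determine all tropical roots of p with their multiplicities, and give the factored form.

hull edge (i=0, c=8) to (i=1, c=0): slope -8, span 1
hull edge (i=1, c=0) to (i=3, c=-3): slope -3/2, span 2
Factored form: p(x) = -3 ⊗ (x ⊕ 3/2) ⊗ (x ⊕ 3/2) ⊗ (x ⊕ 8)
Answer: roots = 3/2 (mult 2), 8 (mult 1)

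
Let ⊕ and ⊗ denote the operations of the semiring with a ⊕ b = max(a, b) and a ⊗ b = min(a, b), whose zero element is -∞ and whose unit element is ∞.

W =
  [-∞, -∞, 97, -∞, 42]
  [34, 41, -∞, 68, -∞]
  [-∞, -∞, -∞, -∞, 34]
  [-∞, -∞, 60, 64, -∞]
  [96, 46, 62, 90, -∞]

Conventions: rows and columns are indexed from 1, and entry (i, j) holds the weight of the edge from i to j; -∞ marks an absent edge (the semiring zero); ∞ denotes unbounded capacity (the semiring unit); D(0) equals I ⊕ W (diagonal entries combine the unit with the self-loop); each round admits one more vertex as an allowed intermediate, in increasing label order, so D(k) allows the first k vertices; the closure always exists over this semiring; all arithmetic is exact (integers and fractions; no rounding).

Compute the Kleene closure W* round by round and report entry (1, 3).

D(0):
  [∞, -∞, 97, -∞, 42]
  [34, ∞, -∞, 68, -∞]
  [-∞, -∞, ∞, -∞, 34]
  [-∞, -∞, 60, ∞, -∞]
  [96, 46, 62, 90, ∞]
D(1):
  [∞, -∞, 97, -∞, 42]
  [34, ∞, 34, 68, 34]
  [-∞, -∞, ∞, -∞, 34]
  [-∞, -∞, 60, ∞, -∞]
  [96, 46, 96, 90, ∞]
D(2):
  [∞, -∞, 97, -∞, 42]
  [34, ∞, 34, 68, 34]
  [-∞, -∞, ∞, -∞, 34]
  [-∞, -∞, 60, ∞, -∞]
  [96, 46, 96, 90, ∞]
D(3):
  [∞, -∞, 97, -∞, 42]
  [34, ∞, 34, 68, 34]
  [-∞, -∞, ∞, -∞, 34]
  [-∞, -∞, 60, ∞, 34]
  [96, 46, 96, 90, ∞]
D(4):
  [∞, -∞, 97, -∞, 42]
  [34, ∞, 60, 68, 34]
  [-∞, -∞, ∞, -∞, 34]
  [-∞, -∞, 60, ∞, 34]
  [96, 46, 96, 90, ∞]
D(5):
  [∞, 42, 97, 42, 42]
  [34, ∞, 60, 68, 34]
  [34, 34, ∞, 34, 34]
  [34, 34, 60, ∞, 34]
  [96, 46, 96, 90, ∞]
Answer: W*[1][3] = 97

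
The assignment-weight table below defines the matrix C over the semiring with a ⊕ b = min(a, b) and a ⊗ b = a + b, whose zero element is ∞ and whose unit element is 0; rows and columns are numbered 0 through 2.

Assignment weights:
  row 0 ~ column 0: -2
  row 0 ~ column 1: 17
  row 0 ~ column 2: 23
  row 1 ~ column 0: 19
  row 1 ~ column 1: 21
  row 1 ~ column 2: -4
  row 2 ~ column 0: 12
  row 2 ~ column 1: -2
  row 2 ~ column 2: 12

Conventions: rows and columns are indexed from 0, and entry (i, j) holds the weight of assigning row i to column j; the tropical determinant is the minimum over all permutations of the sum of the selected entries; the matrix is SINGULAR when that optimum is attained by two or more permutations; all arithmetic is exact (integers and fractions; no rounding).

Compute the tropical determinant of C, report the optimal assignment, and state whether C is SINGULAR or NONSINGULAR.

σ = (0, 1, 2): (-2) + 21 + 12 = 31
σ = (0, 2, 1): (-2) + (-4) + (-2) = -8
σ = (1, 0, 2): 17 + 19 + 12 = 48
σ = (1, 2, 0): 17 + (-4) + 12 = 25
σ = (2, 0, 1): 23 + 19 + (-2) = 40
σ = (2, 1, 0): 23 + 21 + 12 = 56
Optimal value attained by: σ = (0, 2, 1).
Answer: det⊕(C) = -8; verdict: NONSINGULAR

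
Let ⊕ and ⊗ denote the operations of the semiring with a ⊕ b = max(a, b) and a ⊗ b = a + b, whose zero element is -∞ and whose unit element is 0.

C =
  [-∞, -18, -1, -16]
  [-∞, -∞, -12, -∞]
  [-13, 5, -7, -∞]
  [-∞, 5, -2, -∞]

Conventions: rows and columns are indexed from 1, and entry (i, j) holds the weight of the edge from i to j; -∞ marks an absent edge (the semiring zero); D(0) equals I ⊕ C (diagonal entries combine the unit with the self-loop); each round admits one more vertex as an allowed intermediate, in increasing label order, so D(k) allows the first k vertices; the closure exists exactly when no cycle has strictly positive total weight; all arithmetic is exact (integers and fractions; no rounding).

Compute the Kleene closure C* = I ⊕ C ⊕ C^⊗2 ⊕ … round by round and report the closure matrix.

D(0):
  [0, -18, -1, -16]
  [-∞, 0, -12, -∞]
  [-13, 5, 0, -∞]
  [-∞, 5, -2, 0]
D(1):
  [0, -18, -1, -16]
  [-∞, 0, -12, -∞]
  [-13, 5, 0, -29]
  [-∞, 5, -2, 0]
D(2):
  [0, -18, -1, -16]
  [-∞, 0, -12, -∞]
  [-13, 5, 0, -29]
  [-∞, 5, -2, 0]
D(3):
  [0, 4, -1, -16]
  [-25, 0, -12, -41]
  [-13, 5, 0, -29]
  [-15, 5, -2, 0]
D(4):
  [0, 4, -1, -16]
  [-25, 0, -12, -41]
  [-13, 5, 0, -29]
  [-15, 5, -2, 0]
Answer: C* = [[0, 4, -1, -16], [-25, 0, -12, -41], [-13, 5, 0, -29], [-15, 5, -2, 0]]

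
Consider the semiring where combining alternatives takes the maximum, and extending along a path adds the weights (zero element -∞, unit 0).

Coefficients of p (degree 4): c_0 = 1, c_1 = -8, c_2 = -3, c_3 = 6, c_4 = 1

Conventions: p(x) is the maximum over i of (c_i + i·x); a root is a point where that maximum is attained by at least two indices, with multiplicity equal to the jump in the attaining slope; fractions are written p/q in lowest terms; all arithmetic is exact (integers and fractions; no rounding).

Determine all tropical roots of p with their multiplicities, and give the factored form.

hull edge (i=0, c=1) to (i=3, c=6): slope 5/3, span 3
hull edge (i=3, c=6) to (i=4, c=1): slope -5, span 1
Factored form: p(x) = 1 ⊗ (x ⊕ (-5/3)) ⊗ (x ⊕ (-5/3)) ⊗ (x ⊕ (-5/3)) ⊗ (x ⊕ 5)
Answer: roots = -5/3 (mult 3), 5 (mult 1)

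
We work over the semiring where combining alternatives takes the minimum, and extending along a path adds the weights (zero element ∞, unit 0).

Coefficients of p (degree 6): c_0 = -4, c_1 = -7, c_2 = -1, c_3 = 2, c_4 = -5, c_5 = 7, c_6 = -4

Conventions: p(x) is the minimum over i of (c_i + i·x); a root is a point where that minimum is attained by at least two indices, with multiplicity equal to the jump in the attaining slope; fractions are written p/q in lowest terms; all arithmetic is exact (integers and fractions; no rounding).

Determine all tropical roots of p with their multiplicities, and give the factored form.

hull edge (i=0, c=-4) to (i=1, c=-7): slope -3, span 1
hull edge (i=1, c=-7) to (i=6, c=-4): slope 3/5, span 5
Factored form: p(x) = -4 ⊗ (x ⊕ (-3/5)) ⊗ (x ⊕ (-3/5)) ⊗ (x ⊕ (-3/5)) ⊗ (x ⊕ (-3/5)) ⊗ (x ⊕ (-3/5)) ⊗ (x ⊕ 3)
Answer: roots = -3/5 (mult 5), 3 (mult 1)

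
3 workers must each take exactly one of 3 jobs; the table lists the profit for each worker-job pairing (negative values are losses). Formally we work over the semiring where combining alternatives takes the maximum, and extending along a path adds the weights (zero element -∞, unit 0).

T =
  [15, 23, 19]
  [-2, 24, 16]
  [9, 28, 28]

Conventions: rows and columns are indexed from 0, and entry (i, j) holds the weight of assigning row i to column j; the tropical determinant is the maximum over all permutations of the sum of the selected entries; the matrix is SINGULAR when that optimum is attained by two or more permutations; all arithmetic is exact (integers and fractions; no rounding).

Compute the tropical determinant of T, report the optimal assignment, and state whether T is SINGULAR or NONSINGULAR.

σ = (0, 1, 2): 15 + 24 + 28 = 67
σ = (0, 2, 1): 15 + 16 + 28 = 59
σ = (1, 0, 2): 23 + (-2) + 28 = 49
σ = (1, 2, 0): 23 + 16 + 9 = 48
σ = (2, 0, 1): 19 + (-2) + 28 = 45
σ = (2, 1, 0): 19 + 24 + 9 = 52
Optimal value attained by: σ = (0, 1, 2).
Answer: det⊕(T) = 67; verdict: NONSINGULAR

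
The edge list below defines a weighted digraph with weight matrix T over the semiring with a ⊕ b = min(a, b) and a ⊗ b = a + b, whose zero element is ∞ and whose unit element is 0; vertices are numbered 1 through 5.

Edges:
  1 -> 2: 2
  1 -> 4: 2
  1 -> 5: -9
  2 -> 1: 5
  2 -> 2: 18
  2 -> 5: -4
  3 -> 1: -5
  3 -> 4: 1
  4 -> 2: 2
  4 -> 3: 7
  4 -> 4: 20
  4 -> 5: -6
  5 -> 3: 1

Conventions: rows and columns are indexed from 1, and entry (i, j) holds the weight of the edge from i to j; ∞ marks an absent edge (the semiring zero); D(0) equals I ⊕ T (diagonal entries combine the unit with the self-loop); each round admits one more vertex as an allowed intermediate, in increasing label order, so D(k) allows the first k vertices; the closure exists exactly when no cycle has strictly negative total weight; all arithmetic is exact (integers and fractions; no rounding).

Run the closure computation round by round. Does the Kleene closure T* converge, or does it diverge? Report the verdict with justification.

D(0):
  [0, 2, ∞, 2, -9]
  [5, 0, ∞, ∞, -4]
  [-5, ∞, 0, 1, ∞]
  [∞, 2, 7, 0, -6]
  [∞, ∞, 1, ∞, 0]
D(1):
  [0, 2, ∞, 2, -9]
  [5, 0, ∞, 7, -4]
  [-5, -3, 0, -3, -14]
  [∞, 2, 7, 0, -6]
  [∞, ∞, 1, ∞, 0]
D(2):
  [0, 2, ∞, 2, -9]
  [5, 0, ∞, 7, -4]
  [-5, -3, 0, -3, -14]
  [7, 2, 7, 0, -6]
  [∞, ∞, 1, ∞, 0]
Detection: at round 3, diagonal entry (5, 5) turns strictly negative.
Key observation: the cycle 5->3->1->2->5 has total weight 1 + (-5) + 2 + (-4), which is strictly negative.
Answer: DIVERGES — negative cycle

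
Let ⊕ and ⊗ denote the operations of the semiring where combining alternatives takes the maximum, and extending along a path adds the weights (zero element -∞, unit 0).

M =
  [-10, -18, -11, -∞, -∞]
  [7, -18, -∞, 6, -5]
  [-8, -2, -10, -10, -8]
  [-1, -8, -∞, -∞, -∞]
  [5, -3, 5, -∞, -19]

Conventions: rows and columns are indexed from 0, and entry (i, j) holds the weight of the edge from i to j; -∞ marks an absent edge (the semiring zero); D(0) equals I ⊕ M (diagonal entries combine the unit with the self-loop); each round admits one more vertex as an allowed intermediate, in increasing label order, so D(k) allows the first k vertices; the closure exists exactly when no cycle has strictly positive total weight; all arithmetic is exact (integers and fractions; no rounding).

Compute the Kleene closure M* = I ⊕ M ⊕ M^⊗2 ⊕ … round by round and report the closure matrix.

D(0):
  [0, -18, -11, -∞, -∞]
  [7, 0, -∞, 6, -5]
  [-8, -2, 0, -10, -8]
  [-1, -8, -∞, 0, -∞]
  [5, -3, 5, -∞, 0]
D(1):
  [0, -18, -11, -∞, -∞]
  [7, 0, -4, 6, -5]
  [-8, -2, 0, -10, -8]
  [-1, -8, -12, 0, -∞]
  [5, -3, 5, -∞, 0]
D(2):
  [0, -18, -11, -12, -23]
  [7, 0, -4, 6, -5]
  [5, -2, 0, 4, -7]
  [-1, -8, -12, 0, -13]
  [5, -3, 5, 3, 0]
D(3):
  [0, -13, -11, -7, -18]
  [7, 0, -4, 6, -5]
  [5, -2, 0, 4, -7]
  [-1, -8, -12, 0, -13]
  [10, 3, 5, 9, 0]
D(4):
  [0, -13, -11, -7, -18]
  [7, 0, -4, 6, -5]
  [5, -2, 0, 4, -7]
  [-1, -8, -12, 0, -13]
  [10, 3, 5, 9, 0]
D(5):
  [0, -13, -11, -7, -18]
  [7, 0, 0, 6, -5]
  [5, -2, 0, 4, -7]
  [-1, -8, -8, 0, -13]
  [10, 3, 5, 9, 0]
Answer: M* = [[0, -13, -11, -7, -18], [7, 0, 0, 6, -5], [5, -2, 0, 4, -7], [-1, -8, -8, 0, -13], [10, 3, 5, 9, 0]]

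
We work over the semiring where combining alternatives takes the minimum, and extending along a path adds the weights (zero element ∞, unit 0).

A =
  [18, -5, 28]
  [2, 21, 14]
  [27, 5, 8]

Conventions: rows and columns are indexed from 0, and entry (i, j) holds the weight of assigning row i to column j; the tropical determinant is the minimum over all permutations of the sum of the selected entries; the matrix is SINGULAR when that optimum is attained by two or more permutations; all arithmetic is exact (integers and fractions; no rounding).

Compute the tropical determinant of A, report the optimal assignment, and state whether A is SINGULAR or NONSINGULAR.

σ = (0, 1, 2): 18 + 21 + 8 = 47
σ = (0, 2, 1): 18 + 14 + 5 = 37
σ = (1, 0, 2): (-5) + 2 + 8 = 5
σ = (1, 2, 0): (-5) + 14 + 27 = 36
σ = (2, 0, 1): 28 + 2 + 5 = 35
σ = (2, 1, 0): 28 + 21 + 27 = 76
Optimal value attained by: σ = (1, 0, 2).
Answer: det⊕(A) = 5; verdict: NONSINGULAR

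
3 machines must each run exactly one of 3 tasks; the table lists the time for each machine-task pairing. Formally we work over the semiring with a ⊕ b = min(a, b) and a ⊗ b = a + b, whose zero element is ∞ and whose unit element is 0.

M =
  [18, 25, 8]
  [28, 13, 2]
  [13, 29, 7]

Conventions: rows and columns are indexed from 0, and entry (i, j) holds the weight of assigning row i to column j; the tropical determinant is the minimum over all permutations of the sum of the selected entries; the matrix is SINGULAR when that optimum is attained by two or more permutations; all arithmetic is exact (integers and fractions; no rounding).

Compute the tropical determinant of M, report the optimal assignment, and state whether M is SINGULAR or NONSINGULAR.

σ = (0, 1, 2): 18 + 13 + 7 = 38
σ = (0, 2, 1): 18 + 2 + 29 = 49
σ = (1, 0, 2): 25 + 28 + 7 = 60
σ = (1, 2, 0): 25 + 2 + 13 = 40
σ = (2, 0, 1): 8 + 28 + 29 = 65
σ = (2, 1, 0): 8 + 13 + 13 = 34
Optimal value attained by: σ = (2, 1, 0).
Answer: det⊕(M) = 34; verdict: NONSINGULAR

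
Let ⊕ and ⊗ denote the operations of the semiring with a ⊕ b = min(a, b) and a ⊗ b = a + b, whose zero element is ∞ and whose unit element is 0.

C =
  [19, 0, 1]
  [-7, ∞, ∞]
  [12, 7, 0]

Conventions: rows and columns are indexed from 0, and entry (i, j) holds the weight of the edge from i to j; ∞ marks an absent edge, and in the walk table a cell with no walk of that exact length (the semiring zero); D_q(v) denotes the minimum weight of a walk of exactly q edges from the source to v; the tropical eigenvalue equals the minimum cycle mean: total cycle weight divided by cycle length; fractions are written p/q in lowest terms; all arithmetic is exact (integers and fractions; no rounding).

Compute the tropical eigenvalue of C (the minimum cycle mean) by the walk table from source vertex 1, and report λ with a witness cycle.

q=0: [∞, 0, ∞]
q=1: [-7, ∞, ∞]
q=2: [12, -7, -6]
q=3: [-14, 1, -6]
Optimal cycle mean attained by: cycle 0->1->0, total 0 + (-7), length 2.
Answer: λ = -7/2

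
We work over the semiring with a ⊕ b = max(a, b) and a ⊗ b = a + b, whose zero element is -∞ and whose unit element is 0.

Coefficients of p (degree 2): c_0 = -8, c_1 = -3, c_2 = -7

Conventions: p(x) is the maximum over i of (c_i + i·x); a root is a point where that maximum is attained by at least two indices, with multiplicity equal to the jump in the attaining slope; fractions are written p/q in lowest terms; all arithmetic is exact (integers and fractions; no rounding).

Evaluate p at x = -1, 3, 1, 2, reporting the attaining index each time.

p(-1) = max(-8+0·(-1)=-8, -3+1·(-1)=-4, -7+2·(-1)=-9) = -4 (attained by i=1)
p(3) = max(-8+0·3=-8, -3+1·3=0, -7+2·3=-1) = 0 (attained by i=1)
p(1) = max(-8+0·1=-8, -3+1·1=-2, -7+2·1=-5) = -2 (attained by i=1)
p(2) = max(-8+0·2=-8, -3+1·2=-1, -7+2·2=-3) = -1 (attained by i=1)
Answer: p(-1) = -4; p(3) = 0; p(1) = -2; p(2) = -1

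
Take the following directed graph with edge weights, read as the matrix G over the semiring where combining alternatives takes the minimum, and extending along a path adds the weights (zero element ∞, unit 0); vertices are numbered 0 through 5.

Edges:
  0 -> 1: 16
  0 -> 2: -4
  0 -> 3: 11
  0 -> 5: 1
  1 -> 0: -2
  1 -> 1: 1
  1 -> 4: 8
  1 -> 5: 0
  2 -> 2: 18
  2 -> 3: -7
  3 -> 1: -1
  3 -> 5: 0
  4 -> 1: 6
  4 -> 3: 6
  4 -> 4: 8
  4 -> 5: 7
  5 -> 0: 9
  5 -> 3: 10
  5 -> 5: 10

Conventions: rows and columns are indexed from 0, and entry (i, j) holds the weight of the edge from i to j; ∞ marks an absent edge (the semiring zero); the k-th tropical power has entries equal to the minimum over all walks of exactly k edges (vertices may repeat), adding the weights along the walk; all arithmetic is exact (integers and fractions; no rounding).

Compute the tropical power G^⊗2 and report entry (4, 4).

G^⊗2:
  [10, 10, 14, -11, 24, 11]
  [-1, 2, -6, 9, 9, -1]
  [∞, -8, 36, 11, ∞, -7]
  [-3, 0, ∞, 10, 7, -1]
  [4, 5, ∞, 14, 14, 6]
  [19, 9, 5, 20, ∞, 10]
Key observation: the optimum is the walk 4->1->4, with weight 6 + 8 = 14.
Optimal value attained by: walk 4->1->4.
Answer: (G^⊗2)[4][4] = 14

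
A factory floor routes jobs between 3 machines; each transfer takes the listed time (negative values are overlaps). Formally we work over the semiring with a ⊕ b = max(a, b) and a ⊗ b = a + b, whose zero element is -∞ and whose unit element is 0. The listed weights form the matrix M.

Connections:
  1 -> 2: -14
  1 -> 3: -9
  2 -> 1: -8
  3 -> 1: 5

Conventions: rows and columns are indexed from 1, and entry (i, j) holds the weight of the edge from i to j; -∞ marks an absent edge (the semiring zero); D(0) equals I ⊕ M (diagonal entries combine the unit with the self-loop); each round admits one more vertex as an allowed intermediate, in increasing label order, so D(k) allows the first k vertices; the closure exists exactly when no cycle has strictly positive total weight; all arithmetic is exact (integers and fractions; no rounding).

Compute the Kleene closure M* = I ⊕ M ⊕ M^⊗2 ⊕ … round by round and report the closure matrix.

D(0):
  [0, -14, -9]
  [-8, 0, -∞]
  [5, -∞, 0]
D(1):
  [0, -14, -9]
  [-8, 0, -17]
  [5, -9, 0]
D(2):
  [0, -14, -9]
  [-8, 0, -17]
  [5, -9, 0]
D(3):
  [0, -14, -9]
  [-8, 0, -17]
  [5, -9, 0]
Answer: M* = [[0, -14, -9], [-8, 0, -17], [5, -9, 0]]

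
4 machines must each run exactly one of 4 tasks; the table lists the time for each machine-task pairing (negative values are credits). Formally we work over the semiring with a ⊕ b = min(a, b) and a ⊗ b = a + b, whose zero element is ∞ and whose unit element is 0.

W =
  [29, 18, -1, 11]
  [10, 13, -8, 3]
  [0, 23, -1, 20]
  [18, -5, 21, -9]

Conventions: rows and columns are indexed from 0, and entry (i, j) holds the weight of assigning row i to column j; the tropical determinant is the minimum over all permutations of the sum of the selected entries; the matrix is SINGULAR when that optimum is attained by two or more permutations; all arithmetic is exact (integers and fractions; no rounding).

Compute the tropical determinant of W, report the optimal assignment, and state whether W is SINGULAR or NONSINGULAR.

σ = (0, 1, 2, 3): 29 + 13 + (-1) + (-9) = 32
σ = (0, 1, 3, 2): 29 + 13 + 20 + 21 = 83
σ = (0, 2, 1, 3): 29 + (-8) + 23 + (-9) = 35
σ = (0, 2, 3, 1): 29 + (-8) + 20 + (-5) = 36
σ = (0, 3, 1, 2): 29 + 3 + 23 + 21 = 76
σ = (0, 3, 2, 1): 29 + 3 + (-1) + (-5) = 26
σ = (1, 0, 2, 3): 18 + 10 + (-1) + (-9) = 18
σ = (1, 0, 3, 2): 18 + 10 + 20 + 21 = 69
σ = (1, 2, 0, 3): 18 + (-8) + 0 + (-9) = 1
σ = (1, 2, 3, 0): 18 + (-8) + 20 + 18 = 48
σ = (1, 3, 0, 2): 18 + 3 + 0 + 21 = 42
σ = (1, 3, 2, 0): 18 + 3 + (-1) + 18 = 38
σ = (2, 0, 1, 3): (-1) + 10 + 23 + (-9) = 23
σ = (2, 0, 3, 1): (-1) + 10 + 20 + (-5) = 24
σ = (2, 1, 0, 3): (-1) + 13 + 0 + (-9) = 3
σ = (2, 1, 3, 0): (-1) + 13 + 20 + 18 = 50
σ = (2, 3, 0, 1): (-1) + 3 + 0 + (-5) = -3
σ = (2, 3, 1, 0): (-1) + 3 + 23 + 18 = 43
σ = (3, 0, 1, 2): 11 + 10 + 23 + 21 = 65
σ = (3, 0, 2, 1): 11 + 10 + (-1) + (-5) = 15
σ = (3, 1, 0, 2): 11 + 13 + 0 + 21 = 45
σ = (3, 1, 2, 0): 11 + 13 + (-1) + 18 = 41
σ = (3, 2, 0, 1): 11 + (-8) + 0 + (-5) = -2
σ = (3, 2, 1, 0): 11 + (-8) + 23 + 18 = 44
Optimal value attained by: σ = (2, 3, 0, 1).
Answer: det⊕(W) = -3; verdict: NONSINGULAR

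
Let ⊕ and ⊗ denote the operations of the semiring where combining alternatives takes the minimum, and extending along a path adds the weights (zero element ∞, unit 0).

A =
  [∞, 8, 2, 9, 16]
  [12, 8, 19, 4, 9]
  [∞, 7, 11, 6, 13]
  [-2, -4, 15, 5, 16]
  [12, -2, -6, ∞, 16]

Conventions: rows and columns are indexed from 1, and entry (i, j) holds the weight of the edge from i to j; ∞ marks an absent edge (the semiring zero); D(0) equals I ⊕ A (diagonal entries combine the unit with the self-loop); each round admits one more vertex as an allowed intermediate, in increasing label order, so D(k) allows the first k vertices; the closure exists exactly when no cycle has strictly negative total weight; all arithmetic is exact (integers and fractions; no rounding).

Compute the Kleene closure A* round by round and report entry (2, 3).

D(0):
  [0, 8, 2, 9, 16]
  [12, 0, 19, 4, 9]
  [∞, 7, 0, 6, 13]
  [-2, -4, 15, 0, 16]
  [12, -2, -6, ∞, 0]
D(1):
  [0, 8, 2, 9, 16]
  [12, 0, 14, 4, 9]
  [∞, 7, 0, 6, 13]
  [-2, -4, 0, 0, 14]
  [12, -2, -6, 21, 0]
D(2):
  [0, 8, 2, 9, 16]
  [12, 0, 14, 4, 9]
  [19, 7, 0, 6, 13]
  [-2, -4, 0, 0, 5]
  [10, -2, -6, 2, 0]
D(3):
  [0, 8, 2, 8, 15]
  [12, 0, 14, 4, 9]
  [19, 7, 0, 6, 13]
  [-2, -4, 0, 0, 5]
  [10, -2, -6, 0, 0]
D(4):
  [0, 4, 2, 8, 13]
  [2, 0, 4, 4, 9]
  [4, 2, 0, 6, 11]
  [-2, -4, 0, 0, 5]
  [-2, -4, -6, 0, 0]
D(5):
  [0, 4, 2, 8, 13]
  [2, 0, 3, 4, 9]
  [4, 2, 0, 6, 11]
  [-2, -4, -1, 0, 5]
  [-2, -4, -6, 0, 0]
Answer: A*[2][3] = 3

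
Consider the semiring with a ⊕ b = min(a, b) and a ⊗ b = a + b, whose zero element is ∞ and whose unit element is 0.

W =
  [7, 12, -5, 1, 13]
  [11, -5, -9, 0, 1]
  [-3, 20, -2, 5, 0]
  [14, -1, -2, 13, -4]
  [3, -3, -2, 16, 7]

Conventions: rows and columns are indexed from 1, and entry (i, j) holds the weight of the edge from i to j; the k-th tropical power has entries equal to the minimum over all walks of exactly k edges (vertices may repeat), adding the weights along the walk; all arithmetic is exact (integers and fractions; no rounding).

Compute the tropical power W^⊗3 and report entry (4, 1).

W^⊗2:
  [-8, 0, -7, 0, -5]
  [-12, -10, -14, -5, -9]
  [-5, -3, -8, -2, -2]
  [-5, -7, -10, -1, -2]
  [-5, -8, -12, -3, -2]
W^⊗3:
  [-10, -8, -13, -7, -7]
  [-17, -15, -19, -11, -14]
  [-11, -8, -12, -4, -8]
  [-13, -12, -16, -7, -10]
  [-15, -13, -17, -8, -12]
Key observation: the optimum is the walk 4->2->3->1, with weight (-1) + (-9) + (-3) = -13.
Optimal value attained by: walk 4->2->3->1.
Answer: (W^⊗3)[4][1] = -13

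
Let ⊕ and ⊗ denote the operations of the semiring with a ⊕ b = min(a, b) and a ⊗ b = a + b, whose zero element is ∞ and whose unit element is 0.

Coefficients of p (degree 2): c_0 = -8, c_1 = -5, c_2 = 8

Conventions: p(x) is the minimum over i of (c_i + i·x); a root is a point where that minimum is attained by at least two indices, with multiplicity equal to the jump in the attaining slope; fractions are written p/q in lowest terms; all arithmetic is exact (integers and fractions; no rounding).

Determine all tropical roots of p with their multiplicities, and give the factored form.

hull edge (i=0, c=-8) to (i=1, c=-5): slope 3, span 1
hull edge (i=1, c=-5) to (i=2, c=8): slope 13, span 1
Factored form: p(x) = 8 ⊗ (x ⊕ (-13)) ⊗ (x ⊕ (-3))
Answer: roots = -13 (mult 1), -3 (mult 1)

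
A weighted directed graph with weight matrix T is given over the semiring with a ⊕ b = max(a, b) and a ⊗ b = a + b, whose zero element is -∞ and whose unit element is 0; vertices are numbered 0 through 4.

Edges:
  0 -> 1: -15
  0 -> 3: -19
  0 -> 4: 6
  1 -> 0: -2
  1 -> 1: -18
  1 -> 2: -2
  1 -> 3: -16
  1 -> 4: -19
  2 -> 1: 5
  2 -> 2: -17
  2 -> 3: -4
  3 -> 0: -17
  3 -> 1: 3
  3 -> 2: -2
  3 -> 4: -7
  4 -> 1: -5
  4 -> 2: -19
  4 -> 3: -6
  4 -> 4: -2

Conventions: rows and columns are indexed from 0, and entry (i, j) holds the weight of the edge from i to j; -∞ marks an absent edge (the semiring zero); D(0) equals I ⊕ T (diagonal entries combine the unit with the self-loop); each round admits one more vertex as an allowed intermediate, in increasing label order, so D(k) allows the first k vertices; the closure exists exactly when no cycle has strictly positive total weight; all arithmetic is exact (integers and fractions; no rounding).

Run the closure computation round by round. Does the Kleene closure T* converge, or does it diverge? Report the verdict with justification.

D(0):
  [0, -15, -∞, -19, 6]
  [-2, 0, -2, -16, -19]
  [-∞, 5, 0, -4, -∞]
  [-17, 3, -2, 0, -7]
  [-∞, -5, -19, -6, 0]
D(1):
  [0, -15, -∞, -19, 6]
  [-2, 0, -2, -16, 4]
  [-∞, 5, 0, -4, -∞]
  [-17, 3, -2, 0, -7]
  [-∞, -5, -19, -6, 0]
Detection: at round 2, diagonal entry (2, 2) turns strictly positive.
Key observation: the cycle 2->1->2 has total weight 5 + (-2), which is strictly positive.
Answer: DIVERGES — positive cycle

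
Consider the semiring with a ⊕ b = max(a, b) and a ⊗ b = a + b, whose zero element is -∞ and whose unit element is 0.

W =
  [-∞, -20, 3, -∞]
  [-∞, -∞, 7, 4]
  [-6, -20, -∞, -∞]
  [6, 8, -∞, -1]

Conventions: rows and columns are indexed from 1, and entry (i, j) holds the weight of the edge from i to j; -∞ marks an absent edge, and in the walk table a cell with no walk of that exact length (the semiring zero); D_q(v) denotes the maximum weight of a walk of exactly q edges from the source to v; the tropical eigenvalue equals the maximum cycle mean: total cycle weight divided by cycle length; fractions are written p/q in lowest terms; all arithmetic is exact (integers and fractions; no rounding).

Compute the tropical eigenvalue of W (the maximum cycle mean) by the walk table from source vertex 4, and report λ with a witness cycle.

q=0: [-∞, -∞, -∞, 0]
q=1: [6, 8, -∞, -1]
q=2: [5, 7, 15, 12]
q=3: [18, 20, 14, 11]
q=4: [17, 19, 27, 24]
Optimal cycle mean attained by: cycle 2->4->2, total 4 + 8, length 2.
Answer: λ = 6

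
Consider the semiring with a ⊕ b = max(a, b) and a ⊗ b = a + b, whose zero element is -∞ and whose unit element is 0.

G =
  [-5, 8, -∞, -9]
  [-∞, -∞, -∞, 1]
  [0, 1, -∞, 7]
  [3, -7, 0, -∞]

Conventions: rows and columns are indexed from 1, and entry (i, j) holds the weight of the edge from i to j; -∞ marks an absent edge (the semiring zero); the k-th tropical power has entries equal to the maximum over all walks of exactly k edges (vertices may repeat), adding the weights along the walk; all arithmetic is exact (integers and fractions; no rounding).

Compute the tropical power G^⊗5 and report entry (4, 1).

G^⊗2:
  [-6, 3, -9, 9]
  [4, -6, 1, -∞]
  [10, 8, 7, 2]
  [0, 11, -∞, 7]
G^⊗3:
  [12, 2, 9, 4]
  [1, 12, -∞, 8]
  [7, 18, 2, 14]
  [10, 8, 7, 12]
G^⊗4:
  [9, 20, 4, 16]
  [11, 9, 8, 13]
  [17, 15, 14, 19]
  [15, 18, 12, 14]
G^⊗5:
  [19, 17, 16, 21]
  [16, 19, 13, 15]
  [22, 25, 19, 21]
  [17, 23, 14, 19]
Key observation: the optimum is the walk 4->3->4->3->4->1, with weight 0 + 7 + 0 + 7 + 3 = 17.
Optimal value attained by: walk 4->3->4->3->4->1.
Answer: (G^⊗5)[4][1] = 17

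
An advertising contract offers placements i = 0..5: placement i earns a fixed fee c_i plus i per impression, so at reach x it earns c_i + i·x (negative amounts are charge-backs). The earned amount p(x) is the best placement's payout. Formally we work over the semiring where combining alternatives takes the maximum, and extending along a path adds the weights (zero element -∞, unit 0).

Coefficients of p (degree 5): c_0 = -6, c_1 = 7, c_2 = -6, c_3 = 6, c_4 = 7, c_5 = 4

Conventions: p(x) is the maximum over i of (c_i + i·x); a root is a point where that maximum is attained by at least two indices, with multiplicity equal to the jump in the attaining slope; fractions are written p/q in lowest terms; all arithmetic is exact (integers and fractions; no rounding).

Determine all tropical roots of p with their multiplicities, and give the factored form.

hull edge (i=0, c=-6) to (i=1, c=7): slope 13, span 1
hull edge (i=1, c=7) to (i=4, c=7): slope 0, span 3
hull edge (i=4, c=7) to (i=5, c=4): slope -3, span 1
Factored form: p(x) = 4 ⊗ (x ⊕ (-13)) ⊗ (x ⊕ 0) ⊗ (x ⊕ 0) ⊗ (x ⊕ 0) ⊗ (x ⊕ 3)
Answer: roots = -13 (mult 1), 0 (mult 3), 3 (mult 1)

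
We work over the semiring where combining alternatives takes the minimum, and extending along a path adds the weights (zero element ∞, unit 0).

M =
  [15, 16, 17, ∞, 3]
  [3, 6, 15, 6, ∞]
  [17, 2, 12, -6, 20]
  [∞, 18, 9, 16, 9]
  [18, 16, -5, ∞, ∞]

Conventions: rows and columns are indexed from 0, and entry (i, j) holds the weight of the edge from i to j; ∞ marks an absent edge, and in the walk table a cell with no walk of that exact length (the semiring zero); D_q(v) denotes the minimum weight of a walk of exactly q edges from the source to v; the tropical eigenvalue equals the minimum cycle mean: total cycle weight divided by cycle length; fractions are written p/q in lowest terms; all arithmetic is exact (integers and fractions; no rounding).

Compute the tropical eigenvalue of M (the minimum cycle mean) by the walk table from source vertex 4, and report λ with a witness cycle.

q=0: [∞, ∞, ∞, ∞, 0]
q=1: [18, 16, -5, ∞, ∞]
q=2: [12, -3, 7, -11, 15]
q=3: [0, 3, -2, 1, -2]
q=4: [6, 0, -7, -8, 3]
q=5: [3, -5, -2, -13, 1]
Optimal cycle mean attained by: cycle 2->3->4->2, total (-6) + 9 + (-5), length 3.
Answer: λ = -2/3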